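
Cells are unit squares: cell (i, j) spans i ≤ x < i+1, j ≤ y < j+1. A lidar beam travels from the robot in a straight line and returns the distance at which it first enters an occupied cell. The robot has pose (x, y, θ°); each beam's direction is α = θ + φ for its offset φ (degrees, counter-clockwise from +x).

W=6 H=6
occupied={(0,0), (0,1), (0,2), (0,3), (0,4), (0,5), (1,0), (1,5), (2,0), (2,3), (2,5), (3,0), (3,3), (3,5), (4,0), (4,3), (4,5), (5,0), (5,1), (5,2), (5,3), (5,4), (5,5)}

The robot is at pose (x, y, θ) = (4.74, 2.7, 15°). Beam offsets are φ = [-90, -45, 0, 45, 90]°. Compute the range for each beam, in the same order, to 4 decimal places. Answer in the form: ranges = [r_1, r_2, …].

ranges = [1.0046, 0.3002, 0.2692, 0.3464, 0.3106]

beam 1: φ=-90°, α=285°
  direction (0.2588, -0.9659); cell (4,2); t to first gridline: x 1.0046, y 0.7247 (then +3.8637 / +1.0353)
    (4,1) via y @ 0.7247
    (5,1) via x @ 1.0046  # hit
  → r_1 = 1.0046
beam 2: φ=-45°, α=330°
  direction (0.8660, -0.5000); cell (4,2); t to first gridline: x 0.3002, y 1.4000 (then +1.1547 / +2.0000)
    (5,2) via x @ 0.3002  # hit
  → r_2 = 0.3002
beam 3: φ=0°, α=15°
  direction (0.9659, 0.2588); cell (4,2); t to first gridline: x 0.2692, y 1.1591 (then +1.0353 / +3.8637)
    (5,2) via x @ 0.2692  # hit
  → r_3 = 0.2692
beam 4: φ=45°, α=60°
  direction (0.5000, 0.8660); cell (4,2); t to first gridline: x 0.5200, y 0.3464 (then +2.0000 / +1.1547)
    (4,3) via y @ 0.3464  # hit
  → r_4 = 0.3464
beam 5: φ=90°, α=105°
  direction (-0.2588, 0.9659); cell (4,2); t to first gridline: x 2.8591, y 0.3106 (then +3.8637 / +1.0353)
    (4,3) via y @ 0.3106  # hit
  → r_5 = 0.3106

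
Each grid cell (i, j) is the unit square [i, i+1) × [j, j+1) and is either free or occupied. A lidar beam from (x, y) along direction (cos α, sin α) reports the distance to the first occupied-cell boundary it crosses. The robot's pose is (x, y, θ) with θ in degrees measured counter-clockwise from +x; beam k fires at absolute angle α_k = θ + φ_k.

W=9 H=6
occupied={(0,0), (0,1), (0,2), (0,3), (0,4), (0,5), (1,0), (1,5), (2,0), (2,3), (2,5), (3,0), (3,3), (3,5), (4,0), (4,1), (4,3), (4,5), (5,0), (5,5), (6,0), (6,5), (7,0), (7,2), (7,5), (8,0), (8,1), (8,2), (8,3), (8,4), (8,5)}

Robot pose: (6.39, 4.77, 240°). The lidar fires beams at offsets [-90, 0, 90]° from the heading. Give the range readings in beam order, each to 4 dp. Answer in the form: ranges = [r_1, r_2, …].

ranges = [0.4600, 3.1985, 1.8591]

beam 1: φ=-90°, α=150°
  cosα=-0.8660 sinα=0.5000 | (6,4) | tMaxX 0.4503 tMaxY 0.4600 | tΔX 1.1547 tΔY 2.0000
    t=0.4503 [x] (5,4)
    t=0.4600 [y] (5,5) — stop
  → r_1 = 0.4600
beam 2: φ=0°, α=240°
  cosα=-0.5000 sinα=-0.8660 | (6,4) | tMaxX 0.7800 tMaxY 0.8891 | tΔX 2.0000 tΔY 1.1547
    t=0.7800 [x] (5,4)
    t=0.8891 [y] (5,3)
    t=2.0438 [y] (5,2)
    t=2.7800 [x] (4,2)
    t=3.1985 [y] (4,1) — stop
  → r_2 = 3.1985
beam 3: φ=90°, α=330°
  cosα=0.8660 sinα=-0.5000 | (6,4) | tMaxX 0.7044 tMaxY 1.5400 | tΔX 1.1547 tΔY 2.0000
    t=0.7044 [x] (7,4)
    t=1.5400 [y] (7,3)
    t=1.8591 [x] (8,3) — stop
  → r_3 = 1.8591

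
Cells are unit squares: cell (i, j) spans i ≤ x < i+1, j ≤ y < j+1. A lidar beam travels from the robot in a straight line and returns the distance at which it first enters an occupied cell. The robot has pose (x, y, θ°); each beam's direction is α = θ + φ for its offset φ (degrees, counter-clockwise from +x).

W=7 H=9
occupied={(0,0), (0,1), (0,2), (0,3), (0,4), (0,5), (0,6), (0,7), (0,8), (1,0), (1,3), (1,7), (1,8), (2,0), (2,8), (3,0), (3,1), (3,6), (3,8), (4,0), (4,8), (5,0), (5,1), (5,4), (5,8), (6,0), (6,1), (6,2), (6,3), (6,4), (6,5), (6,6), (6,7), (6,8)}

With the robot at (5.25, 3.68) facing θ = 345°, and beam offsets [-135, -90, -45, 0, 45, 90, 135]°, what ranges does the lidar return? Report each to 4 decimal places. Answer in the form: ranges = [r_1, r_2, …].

ranges = [4.9075, 2.7745, 1.5000, 0.7765, 0.6400, 0.3313, 0.3695]

beam 1: φ=-135°, α=210°
  d=(-0.8660,-0.5000)  start (5,3)  tX=0.2887 tY=1.3600  stride 1/|dx|=1.1547 1/|dy|=2.0000
    cross x-line → (4,3), t=0.2887
    cross y-line → (4,2), t=1.3600
    cross x-line → (3,2), t=1.4434
    cross x-line → (2,2), t=2.5981
    cross y-line → (2,1), t=3.3600
    cross x-line → (1,1), t=3.7528
    cross x-line → (0,1), t=4.9075 (wall)
  → r_1 = 4.9075
beam 2: φ=-90°, α=255°
  d=(-0.2588,-0.9659)  start (5,3)  tX=0.9659 tY=0.7040  stride 1/|dx|=3.8637 1/|dy|=1.0353
    cross y-line → (5,2), t=0.7040
    cross x-line → (4,2), t=0.9659
    cross y-line → (4,1), t=1.7393
    cross y-line → (4,0), t=2.7745 (wall)
  → r_2 = 2.7745
beam 3: φ=-45°, α=300°
  d=(0.5000,-0.8660)  start (5,3)  tX=1.5000 tY=0.7852  stride 1/|dx|=2.0000 1/|dy|=1.1547
    cross y-line → (5,2), t=0.7852
    cross x-line → (6,2), t=1.5000 (wall)
  → r_3 = 1.5000
beam 4: φ=0°, α=345°
  d=(0.9659,-0.2588)  start (5,3)  tX=0.7765 tY=2.6273  stride 1/|dx|=1.0353 1/|dy|=3.8637
    cross x-line → (6,3), t=0.7765 (wall)
  → r_4 = 0.7765
beam 5: φ=45°, α=30°
  d=(0.8660,0.5000)  start (5,3)  tX=0.8660 tY=0.6400  stride 1/|dx|=1.1547 1/|dy|=2.0000
    cross y-line → (5,4), t=0.6400 (wall)
  → r_5 = 0.6400
beam 6: φ=90°, α=75°
  d=(0.2588,0.9659)  start (5,3)  tX=2.8978 tY=0.3313  stride 1/|dx|=3.8637 1/|dy|=1.0353
    cross y-line → (5,4), t=0.3313 (wall)
  → r_6 = 0.3313
beam 7: φ=135°, α=120°
  d=(-0.5000,0.8660)  start (5,3)  tX=0.5000 tY=0.3695  stride 1/|dx|=2.0000 1/|dy|=1.1547
    cross y-line → (5,4), t=0.3695 (wall)
  → r_7 = 0.3695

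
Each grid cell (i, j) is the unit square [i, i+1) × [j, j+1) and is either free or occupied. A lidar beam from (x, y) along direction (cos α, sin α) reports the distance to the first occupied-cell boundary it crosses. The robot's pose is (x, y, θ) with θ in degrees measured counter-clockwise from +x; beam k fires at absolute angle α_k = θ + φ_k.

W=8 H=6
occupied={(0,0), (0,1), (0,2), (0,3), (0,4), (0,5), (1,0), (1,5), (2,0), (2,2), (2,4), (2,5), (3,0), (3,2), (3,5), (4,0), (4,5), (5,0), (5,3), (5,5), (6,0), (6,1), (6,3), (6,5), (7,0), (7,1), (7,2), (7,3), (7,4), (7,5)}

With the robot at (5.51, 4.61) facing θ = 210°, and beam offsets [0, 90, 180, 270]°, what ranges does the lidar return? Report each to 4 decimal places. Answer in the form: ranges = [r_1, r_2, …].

ranges = [3.2200, 0.7044, 0.7800, 0.4503]

beam 1: φ=0°, α=210°
  direction (-0.8660, -0.5000); cell (5,4); t to first gridline: x 0.5889, y 1.2200 (then +1.1547 / +2.0000)
    (4,4) via x @ 0.5889
    (4,3) via y @ 1.2200
    (3,3) via x @ 1.7436
    (2,3) via x @ 2.8983
    (2,2) via y @ 3.2200  # hit
  → r_1 = 3.2200
beam 2: φ=90°, α=300°
  direction (0.5000, -0.8660); cell (5,4); t to first gridline: x 0.9800, y 0.7044 (then +2.0000 / +1.1547)
    (5,3) via y @ 0.7044  # hit
  → r_2 = 0.7044
beam 3: φ=180°, α=30°
  direction (0.8660, 0.5000); cell (5,4); t to first gridline: x 0.5658, y 0.7800 (then +1.1547 / +2.0000)
    (6,4) via x @ 0.5658
    (6,5) via y @ 0.7800  # hit
  → r_3 = 0.7800
beam 4: φ=270°, α=120°
  direction (-0.5000, 0.8660); cell (5,4); t to first gridline: x 1.0200, y 0.4503 (then +2.0000 / +1.1547)
    (5,5) via y @ 0.4503  # hit
  → r_4 = 0.4503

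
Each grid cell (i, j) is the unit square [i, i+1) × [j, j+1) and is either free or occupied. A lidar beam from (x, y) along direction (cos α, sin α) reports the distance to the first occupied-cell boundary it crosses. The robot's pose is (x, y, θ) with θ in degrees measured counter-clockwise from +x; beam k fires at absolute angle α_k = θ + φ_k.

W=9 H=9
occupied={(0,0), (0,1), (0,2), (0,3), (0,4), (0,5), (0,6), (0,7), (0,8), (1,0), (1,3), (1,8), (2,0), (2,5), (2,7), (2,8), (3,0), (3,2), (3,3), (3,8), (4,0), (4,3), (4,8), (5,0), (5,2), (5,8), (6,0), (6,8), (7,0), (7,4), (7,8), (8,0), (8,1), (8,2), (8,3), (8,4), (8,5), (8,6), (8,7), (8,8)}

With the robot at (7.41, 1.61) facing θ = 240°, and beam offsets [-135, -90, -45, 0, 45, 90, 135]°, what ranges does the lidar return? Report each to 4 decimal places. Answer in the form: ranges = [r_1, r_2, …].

beam 1: φ=-135°, α=105°
  d=(-0.2588,0.9659)  start (7,1)  tX=1.5841 tY=0.4038  stride 1/|dx|=3.8637 1/|dy|=1.0353
    cross y-line → (7,2), t=0.4038
    cross y-line → (7,3), t=1.4390
    cross x-line → (6,3), t=1.5841
    cross y-line → (6,4), t=2.4743
    cross y-line → (6,5), t=3.5096
    cross y-line → (6,6), t=4.5449
    cross x-line → (5,6), t=5.4478
    cross y-line → (5,7), t=5.5801
    cross y-line → (5,8), t=6.6154 (wall)
  → r_1 = 6.6154
beam 2: φ=-90°, α=150°
  d=(-0.8660,0.5000)  start (7,1)  tX=0.4734 tY=0.7800  stride 1/|dx|=1.1547 1/|dy|=2.0000
    cross x-line → (6,1), t=0.4734
    cross y-line → (6,2), t=0.7800
    cross x-line → (5,2), t=1.6281 (wall)
  → r_2 = 1.6281
beam 3: φ=-45°, α=195°
  d=(-0.9659,-0.2588)  start (7,1)  tX=0.4245 tY=2.3569  stride 1/|dx|=1.0353 1/|dy|=3.8637
    cross x-line → (6,1), t=0.4245
    cross x-line → (5,1), t=1.4597
    cross y-line → (5,0), t=2.3569 (wall)
  → r_3 = 2.3569
beam 4: φ=0°, α=240°
  d=(-0.5000,-0.8660)  start (7,1)  tX=0.8200 tY=0.7044  stride 1/|dx|=2.0000 1/|dy|=1.1547
    cross y-line → (7,0), t=0.7044 (wall)
  → r_4 = 0.7044
beam 5: φ=45°, α=285°
  d=(0.2588,-0.9659)  start (7,1)  tX=2.2796 tY=0.6315  stride 1/|dx|=3.8637 1/|dy|=1.0353
    cross y-line → (7,0), t=0.6315 (wall)
  → r_5 = 0.6315
beam 6: φ=90°, α=330°
  d=(0.8660,-0.5000)  start (7,1)  tX=0.6813 tY=1.2200  stride 1/|dx|=1.1547 1/|dy|=2.0000
    cross x-line → (8,1), t=0.6813 (wall)
  → r_6 = 0.6813
beam 7: φ=135°, α=15°
  d=(0.9659,0.2588)  start (7,1)  tX=0.6108 tY=1.5068  stride 1/|dx|=1.0353 1/|dy|=3.8637
    cross x-line → (8,1), t=0.6108 (wall)
  → r_7 = 0.6108

ranges = [6.6154, 1.6281, 2.3569, 0.7044, 0.6315, 0.6813, 0.6108]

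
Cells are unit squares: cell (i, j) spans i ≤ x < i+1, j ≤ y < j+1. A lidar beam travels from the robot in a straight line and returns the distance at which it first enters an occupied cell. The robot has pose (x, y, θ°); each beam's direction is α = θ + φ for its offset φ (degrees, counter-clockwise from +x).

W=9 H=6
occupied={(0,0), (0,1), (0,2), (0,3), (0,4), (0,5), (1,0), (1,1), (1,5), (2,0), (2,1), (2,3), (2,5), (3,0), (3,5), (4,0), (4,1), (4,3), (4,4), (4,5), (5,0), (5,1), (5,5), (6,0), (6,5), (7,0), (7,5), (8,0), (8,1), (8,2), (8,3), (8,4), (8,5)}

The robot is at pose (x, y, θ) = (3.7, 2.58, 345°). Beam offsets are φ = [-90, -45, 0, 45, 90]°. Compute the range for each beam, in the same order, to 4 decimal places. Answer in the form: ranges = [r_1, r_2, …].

ranges = [1.6357, 0.6697, 2.2409, 0.8400, 1.1591]

beam 1: φ=-90°, α=255°
  cosα=-0.2588 sinα=-0.9659 | (3,2) | tMaxX 2.7046 tMaxY 0.6005 | tΔX 3.8637 tΔY 1.0353
    t=0.6005 [y] (3,1)
    t=1.6357 [y] (3,0) — stop
  → r_1 = 1.6357
beam 2: φ=-45°, α=300°
  cosα=0.5000 sinα=-0.8660 | (3,2) | tMaxX 0.6000 tMaxY 0.6697 | tΔX 2.0000 tΔY 1.1547
    t=0.6000 [x] (4,2)
    t=0.6697 [y] (4,1) — stop
  → r_2 = 0.6697
beam 3: φ=0°, α=345°
  cosα=0.9659 sinα=-0.2588 | (3,2) | tMaxX 0.3106 tMaxY 2.2409 | tΔX 1.0353 tΔY 3.8637
    t=0.3106 [x] (4,2)
    t=1.3459 [x] (5,2)
    t=2.2409 [y] (5,1) — stop
  → r_3 = 2.2409
beam 4: φ=45°, α=30°
  cosα=0.8660 sinα=0.5000 | (3,2) | tMaxX 0.3464 tMaxY 0.8400 | tΔX 1.1547 tΔY 2.0000
    t=0.3464 [x] (4,2)
    t=0.8400 [y] (4,3) — stop
  → r_4 = 0.8400
beam 5: φ=90°, α=75°
  cosα=0.2588 sinα=0.9659 | (3,2) | tMaxX 1.1591 tMaxY 0.4348 | tΔX 3.8637 tΔY 1.0353
    t=0.4348 [y] (3,3)
    t=1.1591 [x] (4,3) — stop
  → r_5 = 1.1591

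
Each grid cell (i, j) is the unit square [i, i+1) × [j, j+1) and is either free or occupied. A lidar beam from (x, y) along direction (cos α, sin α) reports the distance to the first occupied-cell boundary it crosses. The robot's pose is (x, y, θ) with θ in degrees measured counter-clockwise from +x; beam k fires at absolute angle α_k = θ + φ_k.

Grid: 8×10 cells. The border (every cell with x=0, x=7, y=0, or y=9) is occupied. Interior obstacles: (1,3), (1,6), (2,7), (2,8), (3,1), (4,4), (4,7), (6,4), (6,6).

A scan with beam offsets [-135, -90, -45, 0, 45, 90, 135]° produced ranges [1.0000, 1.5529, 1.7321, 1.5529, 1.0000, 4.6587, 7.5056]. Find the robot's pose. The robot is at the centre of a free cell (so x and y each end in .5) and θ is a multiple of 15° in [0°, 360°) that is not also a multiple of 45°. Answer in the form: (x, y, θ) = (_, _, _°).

(x, y, θ) = (2.5, 2.5, 285°)

Enumerate (i+0.5, j+0.5, θ) over the 39 free cells and 16 admissible headings. For each, cast all 7 beams and compare to the given ranges.
  (5.5, 1.5, 330°): beam 1 = 1.5529 ≠ 1.0000 ✗
  (2.5, 3.5, 330°): beam 1 = 0.5176 ≠ 1.0000 ✗
  (3.5, 7.5, 285°): beam 1 = 0.5774 ≠ 1.0000 ✗
  (1.5, 8.5, 285°): beam 1 = 0.5774 ≠ 1.0000 ✗
  …
  (2.5, 2.5, 285°): r_1=1.0000, r_2=1.5529, r_3=1.7321, r_4=1.5529, r_5=1.0000, r_6=4.6587, r_7=7.5056 — all match ✓
Unique over the lattice → pose = (2.5, 2.5, 285°).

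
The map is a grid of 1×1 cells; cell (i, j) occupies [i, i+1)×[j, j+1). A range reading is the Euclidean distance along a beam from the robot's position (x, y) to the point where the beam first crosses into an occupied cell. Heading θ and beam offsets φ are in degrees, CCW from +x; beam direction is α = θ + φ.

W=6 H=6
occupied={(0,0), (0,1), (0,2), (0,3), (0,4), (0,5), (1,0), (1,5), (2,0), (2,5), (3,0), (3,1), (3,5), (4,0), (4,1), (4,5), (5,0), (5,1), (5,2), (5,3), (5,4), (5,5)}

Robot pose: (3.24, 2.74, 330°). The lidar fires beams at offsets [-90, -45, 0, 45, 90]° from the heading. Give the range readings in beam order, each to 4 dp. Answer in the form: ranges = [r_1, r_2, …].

ranges = [2.0092, 0.7661, 1.4800, 1.8221, 2.6096]

beam 1: φ=-90°, α=240°
  d=(-0.5000,-0.8660)  start (3,2)  tX=0.4800 tY=0.8545  stride 1/|dx|=2.0000 1/|dy|=1.1547
    cross x-line → (2,2), t=0.4800
    cross y-line → (2,1), t=0.8545
    cross y-line → (2,0), t=2.0092 (wall)
  → r_1 = 2.0092
beam 2: φ=-45°, α=285°
  d=(0.2588,-0.9659)  start (3,2)  tX=2.9364 tY=0.7661  stride 1/|dx|=3.8637 1/|dy|=1.0353
    cross y-line → (3,1), t=0.7661 (wall)
  → r_2 = 0.7661
beam 3: φ=0°, α=330°
  d=(0.8660,-0.5000)  start (3,2)  tX=0.8776 tY=1.4800  stride 1/|dx|=1.1547 1/|dy|=2.0000
    cross x-line → (4,2), t=0.8776
    cross y-line → (4,1), t=1.4800 (wall)
  → r_3 = 1.4800
beam 4: φ=45°, α=15°
  d=(0.9659,0.2588)  start (3,2)  tX=0.7868 tY=1.0046  stride 1/|dx|=1.0353 1/|dy|=3.8637
    cross x-line → (4,2), t=0.7868
    cross y-line → (4,3), t=1.0046
    cross x-line → (5,3), t=1.8221 (wall)
  → r_4 = 1.8221
beam 5: φ=90°, α=60°
  d=(0.5000,0.8660)  start (3,2)  tX=1.5200 tY=0.3002  stride 1/|dx|=2.0000 1/|dy|=1.1547
    cross y-line → (3,3), t=0.3002
    cross y-line → (3,4), t=1.4549
    cross x-line → (4,4), t=1.5200
    cross y-line → (4,5), t=2.6096 (wall)
  → r_5 = 2.6096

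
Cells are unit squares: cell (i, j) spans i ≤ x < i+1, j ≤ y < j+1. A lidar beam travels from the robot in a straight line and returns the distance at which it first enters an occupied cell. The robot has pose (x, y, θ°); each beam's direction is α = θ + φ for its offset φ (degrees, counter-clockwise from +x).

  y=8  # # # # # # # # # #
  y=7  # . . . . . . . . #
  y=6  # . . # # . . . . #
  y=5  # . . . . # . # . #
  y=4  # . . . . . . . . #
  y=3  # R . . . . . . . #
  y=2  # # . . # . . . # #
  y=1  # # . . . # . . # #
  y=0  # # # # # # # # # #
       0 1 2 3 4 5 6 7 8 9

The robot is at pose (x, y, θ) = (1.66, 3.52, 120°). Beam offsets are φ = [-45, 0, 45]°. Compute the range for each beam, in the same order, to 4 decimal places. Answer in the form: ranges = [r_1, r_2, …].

beam 1: φ=-45°, α=75°
  direction (0.2588, 0.9659); cell (1,3); t to first gridline: x 1.3137, y 0.4969 (then +3.8637 / +1.0353)
    (1,4) via y @ 0.4969
    (2,4) via x @ 1.3137
    (2,5) via y @ 1.5322
    (2,6) via y @ 2.5675
    (2,7) via y @ 3.6028
    (2,8) via y @ 4.6380  # hit
  → r_1 = 4.6380
beam 2: φ=0°, α=120°
  direction (-0.5000, 0.8660); cell (1,3); t to first gridline: x 1.3200, y 0.5543 (then +2.0000 / +1.1547)
    (1,4) via y @ 0.5543
    (0,4) via x @ 1.3200  # hit
  → r_2 = 1.3200
beam 3: φ=45°, α=165°
  direction (-0.9659, 0.2588); cell (1,3); t to first gridline: x 0.6833, y 1.8546 (then +1.0353 / +3.8637)
    (0,3) via x @ 0.6833  # hit
  → r_3 = 0.6833

ranges = [4.6380, 1.3200, 0.6833]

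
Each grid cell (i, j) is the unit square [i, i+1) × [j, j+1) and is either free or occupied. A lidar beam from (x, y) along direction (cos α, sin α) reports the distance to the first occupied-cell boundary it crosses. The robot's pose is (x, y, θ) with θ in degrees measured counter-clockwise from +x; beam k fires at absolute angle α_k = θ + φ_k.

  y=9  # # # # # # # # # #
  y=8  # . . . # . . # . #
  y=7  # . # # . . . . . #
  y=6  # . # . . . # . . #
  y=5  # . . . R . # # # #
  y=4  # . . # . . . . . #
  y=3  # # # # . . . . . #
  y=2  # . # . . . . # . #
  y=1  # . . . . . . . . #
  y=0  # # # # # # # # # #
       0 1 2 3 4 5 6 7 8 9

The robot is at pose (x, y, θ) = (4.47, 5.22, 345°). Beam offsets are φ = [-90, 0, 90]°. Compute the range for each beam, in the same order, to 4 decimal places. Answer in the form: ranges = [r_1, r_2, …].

beam 1: φ=-90°, α=255°
  direction (-0.2588, -0.9659); cell (4,5); t to first gridline: x 1.8159, y 0.2278 (then +3.8637 / +1.0353)
    (4,4) via y @ 0.2278
    (4,3) via y @ 1.2630
    (3,3) via x @ 1.8159  # hit
  → r_1 = 1.8159
beam 2: φ=0°, α=345°
  direction (0.9659, -0.2588); cell (4,5); t to first gridline: x 0.5487, y 0.8500 (then +1.0353 / +3.8637)
    (5,5) via x @ 0.5487
    (5,4) via y @ 0.8500
    (6,4) via x @ 1.5840
    (7,4) via x @ 2.6192
    (8,4) via x @ 3.6545
    (9,4) via x @ 4.6898  # hit
  → r_2 = 4.6898
beam 3: φ=90°, α=75°
  direction (0.2588, 0.9659); cell (4,5); t to first gridline: x 2.0478, y 0.8075 (then +3.8637 / +1.0353)
    (4,6) via y @ 0.8075
    (4,7) via y @ 1.8428
    (5,7) via x @ 2.0478
    (5,8) via y @ 2.8781
    (5,9) via y @ 3.9133  # hit
  → r_3 = 3.9133

ranges = [1.8159, 4.6898, 3.9133]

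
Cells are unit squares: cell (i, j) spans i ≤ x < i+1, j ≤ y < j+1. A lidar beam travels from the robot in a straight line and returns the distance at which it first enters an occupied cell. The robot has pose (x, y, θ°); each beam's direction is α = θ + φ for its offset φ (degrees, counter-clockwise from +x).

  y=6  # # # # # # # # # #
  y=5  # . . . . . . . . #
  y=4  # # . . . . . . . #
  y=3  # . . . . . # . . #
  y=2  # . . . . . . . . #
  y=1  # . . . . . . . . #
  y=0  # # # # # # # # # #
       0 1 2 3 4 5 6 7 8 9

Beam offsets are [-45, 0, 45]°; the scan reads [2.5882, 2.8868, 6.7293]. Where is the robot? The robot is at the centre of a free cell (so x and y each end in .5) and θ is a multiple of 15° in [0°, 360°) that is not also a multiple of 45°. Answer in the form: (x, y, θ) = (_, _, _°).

(x, y, θ) = (2.5, 3.5, 300°)

The pose lattice has 38·16 = 608 candidates. Test each by forward raycasting.
  (2.5, 5.5, 165°): beam 1 = 0.5774 ≠ 2.5882 ✗
  (1.5, 3.5, 75°): beam 1 = 5.0000 ≠ 2.5882 ✗
  (8.5, 2.5, 30°): beam 1 = 0.5176 ≠ 2.5882 ✗
  (4.5, 4.5, 120°): beam 1 = 1.5529 ≠ 2.5882 ✗
  …
  (2.5, 3.5, 300°): r_1=2.5882, r_2=2.8868, r_3=6.7293 — all match ✓
Only this pose fits every beam.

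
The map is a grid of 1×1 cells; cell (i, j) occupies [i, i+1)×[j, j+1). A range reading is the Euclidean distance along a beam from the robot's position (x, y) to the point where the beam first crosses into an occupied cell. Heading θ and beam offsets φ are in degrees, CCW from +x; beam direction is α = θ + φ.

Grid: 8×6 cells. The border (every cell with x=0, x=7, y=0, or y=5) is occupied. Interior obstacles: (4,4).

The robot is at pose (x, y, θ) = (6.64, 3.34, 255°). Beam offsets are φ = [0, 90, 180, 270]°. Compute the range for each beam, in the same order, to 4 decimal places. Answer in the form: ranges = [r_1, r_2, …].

ranges = [2.4225, 0.3727, 1.3909, 2.5500]

beam 1: φ=0°, α=255°
  cosα=-0.2588 sinα=-0.9659 | (6,3) | tMaxX 2.4728 tMaxY 0.3520 | tΔX 3.8637 tΔY 1.0353
    t=0.3520 [y] (6,2)
    t=1.3873 [y] (6,1)
    t=2.4225 [y] (6,0) — stop
  → r_1 = 2.4225
beam 2: φ=90°, α=345°
  cosα=0.9659 sinα=-0.2588 | (6,3) | tMaxX 0.3727 tMaxY 1.3137 | tΔX 1.0353 tΔY 3.8637
    t=0.3727 [x] (7,3) — stop
  → r_2 = 0.3727
beam 3: φ=180°, α=75°
  cosα=0.2588 sinα=0.9659 | (6,3) | tMaxX 1.3909 tMaxY 0.6833 | tΔX 3.8637 tΔY 1.0353
    t=0.6833 [y] (6,4)
    t=1.3909 [x] (7,4) — stop
  → r_3 = 1.3909
beam 4: φ=270°, α=165°
  cosα=-0.9659 sinα=0.2588 | (6,3) | tMaxX 0.6626 tMaxY 2.5500 | tΔX 1.0353 tΔY 3.8637
    t=0.6626 [x] (5,3)
    t=1.6979 [x] (4,3)
    t=2.5500 [y] (4,4) — stop
  → r_4 = 2.5500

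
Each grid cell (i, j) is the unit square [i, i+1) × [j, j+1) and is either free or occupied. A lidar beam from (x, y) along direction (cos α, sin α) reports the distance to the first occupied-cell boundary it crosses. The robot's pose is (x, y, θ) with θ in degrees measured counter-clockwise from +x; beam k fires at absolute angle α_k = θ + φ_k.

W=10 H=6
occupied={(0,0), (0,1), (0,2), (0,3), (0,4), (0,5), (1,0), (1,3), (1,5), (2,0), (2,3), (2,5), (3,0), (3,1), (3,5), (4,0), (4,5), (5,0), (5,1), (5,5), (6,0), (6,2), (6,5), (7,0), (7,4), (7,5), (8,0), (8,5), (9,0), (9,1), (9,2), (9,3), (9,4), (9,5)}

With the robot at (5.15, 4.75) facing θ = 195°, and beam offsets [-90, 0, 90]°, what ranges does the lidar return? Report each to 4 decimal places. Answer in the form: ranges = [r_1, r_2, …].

ranges = [0.2588, 2.8978, 2.8470]

beam 1: φ=-90°, α=105°
  d=(-0.2588,0.9659)  start (5,4)  tX=0.5796 tY=0.2588  stride 1/|dx|=3.8637 1/|dy|=1.0353
    cross y-line → (5,5), t=0.2588 (wall)
  → r_1 = 0.2588
beam 2: φ=0°, α=195°
  d=(-0.9659,-0.2588)  start (5,4)  tX=0.1553 tY=2.8978  stride 1/|dx|=1.0353 1/|dy|=3.8637
    cross x-line → (4,4), t=0.1553
    cross x-line → (3,4), t=1.1906
    cross x-line → (2,4), t=2.2258
    cross y-line → (2,3), t=2.8978 (wall)
  → r_2 = 2.8978
beam 3: φ=90°, α=285°
  d=(0.2588,-0.9659)  start (5,4)  tX=3.2841 tY=0.7765  stride 1/|dx|=3.8637 1/|dy|=1.0353
    cross y-line → (5,3), t=0.7765
    cross y-line → (5,2), t=1.8117
    cross y-line → (5,1), t=2.8470 (wall)
  → r_3 = 2.8470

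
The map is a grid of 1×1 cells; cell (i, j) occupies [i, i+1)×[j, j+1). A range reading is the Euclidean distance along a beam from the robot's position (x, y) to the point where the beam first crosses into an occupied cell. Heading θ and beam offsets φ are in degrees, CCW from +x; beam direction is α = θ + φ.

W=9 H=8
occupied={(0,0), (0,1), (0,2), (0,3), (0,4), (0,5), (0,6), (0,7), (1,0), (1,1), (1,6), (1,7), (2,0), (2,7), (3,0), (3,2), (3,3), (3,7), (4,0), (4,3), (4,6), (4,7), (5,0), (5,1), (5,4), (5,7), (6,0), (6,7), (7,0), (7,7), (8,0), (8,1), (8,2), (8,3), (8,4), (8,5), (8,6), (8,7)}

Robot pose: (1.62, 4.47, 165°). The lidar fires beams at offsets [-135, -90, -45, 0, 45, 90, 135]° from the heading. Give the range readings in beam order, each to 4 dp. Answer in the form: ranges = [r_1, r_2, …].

beam 1: φ=-135°, α=30°
  dir = (cos 30°, sin 30°) = (0.8660, 0.5000); from cell (1,4)
  next x-line at t=0.4388, next y-line at t=1.0600; Δt_x=1.1547, Δt_y=2.0000
    x: enter (2,4) at t=0.4388
    y: enter (2,5) at t=1.0600
    x: enter (3,5) at t=1.5935
    x: enter (4,5) at t=2.7482
    y: enter (4,6) at t=3.0600 ← occupied
  → r_1 = 3.0600
beam 2: φ=-90°, α=75°
  dir = (cos 75°, sin 75°) = (0.2588, 0.9659); from cell (1,4)
  next x-line at t=1.4682, next y-line at t=0.5487; Δt_x=3.8637, Δt_y=1.0353
    y: enter (1,5) at t=0.5487
    x: enter (2,5) at t=1.4682
    y: enter (2,6) at t=1.5840
    y: enter (2,7) at t=2.6192 ← occupied
  → r_2 = 2.6192
beam 3: φ=-45°, α=120°
  dir = (cos 120°, sin 120°) = (-0.5000, 0.8660); from cell (1,4)
  next x-line at t=1.2400, next y-line at t=0.6120; Δt_x=2.0000, Δt_y=1.1547
    y: enter (1,5) at t=0.6120
    x: enter (0,5) at t=1.2400 ← occupied
  → r_3 = 1.2400
beam 4: φ=0°, α=165°
  dir = (cos 165°, sin 165°) = (-0.9659, 0.2588); from cell (1,4)
  next x-line at t=0.6419, next y-line at t=2.0478; Δt_x=1.0353, Δt_y=3.8637
    x: enter (0,4) at t=0.6419 ← occupied
  → r_4 = 0.6419
beam 5: φ=45°, α=210°
  dir = (cos 210°, sin 210°) = (-0.8660, -0.5000); from cell (1,4)
  next x-line at t=0.7159, next y-line at t=0.9400; Δt_x=1.1547, Δt_y=2.0000
    x: enter (0,4) at t=0.7159 ← occupied
  → r_5 = 0.7159
beam 6: φ=90°, α=255°
  dir = (cos 255°, sin 255°) = (-0.2588, -0.9659); from cell (1,4)
  next x-line at t=2.3955, next y-line at t=0.4866; Δt_x=3.8637, Δt_y=1.0353
    y: enter (1,3) at t=0.4866
    y: enter (1,2) at t=1.5219
    x: enter (0,2) at t=2.3955 ← occupied
  → r_6 = 2.3955
beam 7: φ=135°, α=300°
  dir = (cos 300°, sin 300°) = (0.5000, -0.8660); from cell (1,4)
  next x-line at t=0.7600, next y-line at t=0.5427; Δt_x=2.0000, Δt_y=1.1547
    y: enter (1,3) at t=0.5427
    x: enter (2,3) at t=0.7600
    y: enter (2,2) at t=1.6974
    x: enter (3,2) at t=2.7600 ← occupied
  → r_7 = 2.7600

ranges = [3.0600, 2.6192, 1.2400, 0.6419, 0.7159, 2.3955, 2.7600]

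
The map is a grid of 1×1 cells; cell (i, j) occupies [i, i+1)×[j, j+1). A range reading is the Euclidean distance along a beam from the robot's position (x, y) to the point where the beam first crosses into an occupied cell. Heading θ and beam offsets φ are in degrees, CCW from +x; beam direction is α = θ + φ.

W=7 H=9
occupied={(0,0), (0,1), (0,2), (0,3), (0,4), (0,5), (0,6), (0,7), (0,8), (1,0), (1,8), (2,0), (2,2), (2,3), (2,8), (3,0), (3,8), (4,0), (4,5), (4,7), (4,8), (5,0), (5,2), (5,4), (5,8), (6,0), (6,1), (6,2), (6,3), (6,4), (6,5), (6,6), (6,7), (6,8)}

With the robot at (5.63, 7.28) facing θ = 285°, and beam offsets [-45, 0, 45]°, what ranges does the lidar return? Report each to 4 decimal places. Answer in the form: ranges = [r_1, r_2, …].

ranges = [1.4780, 1.4296, 0.4272]

beam 1: φ=-45°, α=240°
  d=(-0.5000,-0.8660)  start (5,7)  tX=1.2600 tY=0.3233  stride 1/|dx|=2.0000 1/|dy|=1.1547
    cross y-line → (5,6), t=0.3233
    cross x-line → (4,6), t=1.2600
    cross y-line → (4,5), t=1.4780 (wall)
  → r_1 = 1.4780
beam 2: φ=0°, α=285°
  d=(0.2588,-0.9659)  start (5,7)  tX=1.4296 tY=0.2899  stride 1/|dx|=3.8637 1/|dy|=1.0353
    cross y-line → (5,6), t=0.2899
    cross y-line → (5,5), t=1.3252
    cross x-line → (6,5), t=1.4296 (wall)
  → r_2 = 1.4296
beam 3: φ=45°, α=330°
  d=(0.8660,-0.5000)  start (5,7)  tX=0.4272 tY=0.5600  stride 1/|dx|=1.1547 1/|dy|=2.0000
    cross x-line → (6,7), t=0.4272 (wall)
  → r_3 = 0.4272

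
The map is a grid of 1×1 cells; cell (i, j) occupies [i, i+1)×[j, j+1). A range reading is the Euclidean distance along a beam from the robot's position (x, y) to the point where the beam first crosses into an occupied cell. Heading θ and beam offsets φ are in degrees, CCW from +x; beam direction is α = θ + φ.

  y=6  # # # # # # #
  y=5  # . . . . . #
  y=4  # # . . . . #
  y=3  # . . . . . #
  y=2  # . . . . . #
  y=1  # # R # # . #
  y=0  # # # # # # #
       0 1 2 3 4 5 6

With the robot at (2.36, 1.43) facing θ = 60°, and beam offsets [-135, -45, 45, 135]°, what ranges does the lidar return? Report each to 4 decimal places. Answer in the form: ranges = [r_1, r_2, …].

ranges = [0.4452, 0.6626, 2.6607, 0.3727]

beam 1: φ=-135°, α=285°
  direction (0.2588, -0.9659); cell (2,1); t to first gridline: x 2.4728, y 0.4452 (then +3.8637 / +1.0353)
    (2,0) via y @ 0.4452  # hit
  → r_1 = 0.4452
beam 2: φ=-45°, α=15°
  direction (0.9659, 0.2588); cell (2,1); t to first gridline: x 0.6626, y 2.2023 (then +1.0353 / +3.8637)
    (3,1) via x @ 0.6626  # hit
  → r_2 = 0.6626
beam 3: φ=45°, α=105°
  direction (-0.2588, 0.9659); cell (2,1); t to first gridline: x 1.3909, y 0.5901 (then +3.8637 / +1.0353)
    (2,2) via y @ 0.5901
    (1,2) via x @ 1.3909
    (1,3) via y @ 1.6254
    (1,4) via y @ 2.6607  # hit
  → r_3 = 2.6607
beam 4: φ=135°, α=195°
  direction (-0.9659, -0.2588); cell (2,1); t to first gridline: x 0.3727, y 1.6614 (then +1.0353 / +3.8637)
    (1,1) via x @ 0.3727  # hit
  → r_4 = 0.3727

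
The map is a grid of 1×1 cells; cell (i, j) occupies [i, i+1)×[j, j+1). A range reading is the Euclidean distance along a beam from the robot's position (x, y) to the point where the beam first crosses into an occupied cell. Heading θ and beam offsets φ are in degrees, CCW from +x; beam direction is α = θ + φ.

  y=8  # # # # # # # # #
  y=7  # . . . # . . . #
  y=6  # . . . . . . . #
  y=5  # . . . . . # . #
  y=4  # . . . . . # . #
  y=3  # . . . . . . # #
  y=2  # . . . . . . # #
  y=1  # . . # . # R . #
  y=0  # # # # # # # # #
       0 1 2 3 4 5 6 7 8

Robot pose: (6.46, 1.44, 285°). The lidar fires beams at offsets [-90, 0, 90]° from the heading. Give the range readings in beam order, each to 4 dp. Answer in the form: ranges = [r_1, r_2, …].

ranges = [0.4762, 0.4555, 1.5943]

beam 1: φ=-90°, α=195°
  cosα=-0.9659 sinα=-0.2588 | (6,1) | tMaxX 0.4762 tMaxY 1.7000 | tΔX 1.0353 tΔY 3.8637
    t=0.4762 [x] (5,1) — stop
  → r_1 = 0.4762
beam 2: φ=0°, α=285°
  cosα=0.2588 sinα=-0.9659 | (6,1) | tMaxX 2.0864 tMaxY 0.4555 | tΔX 3.8637 tΔY 1.0353
    t=0.4555 [y] (6,0) — stop
  → r_2 = 0.4555
beam 3: φ=90°, α=15°
  cosα=0.9659 sinα=0.2588 | (6,1) | tMaxX 0.5590 tMaxY 2.1637 | tΔX 1.0353 tΔY 3.8637
    t=0.5590 [x] (7,1)
    t=1.5943 [x] (8,1) — stop
  → r_3 = 1.5943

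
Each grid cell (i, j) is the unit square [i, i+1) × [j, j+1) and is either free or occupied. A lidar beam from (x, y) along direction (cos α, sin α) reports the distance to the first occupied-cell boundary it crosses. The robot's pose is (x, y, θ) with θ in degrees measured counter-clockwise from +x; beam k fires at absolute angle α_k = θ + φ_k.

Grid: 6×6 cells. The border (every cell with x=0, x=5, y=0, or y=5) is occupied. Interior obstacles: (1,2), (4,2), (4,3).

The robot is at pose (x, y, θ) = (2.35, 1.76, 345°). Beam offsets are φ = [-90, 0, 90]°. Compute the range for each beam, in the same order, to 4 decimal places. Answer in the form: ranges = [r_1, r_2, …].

beam 1: φ=-90°, α=255°
  dir = (cos 255°, sin 255°) = (-0.2588, -0.9659); from cell (2,1)
  next x-line at t=1.3523, next y-line at t=0.7868; Δt_x=3.8637, Δt_y=1.0353
    y: enter (2,0) at t=0.7868 ← occupied
  → r_1 = 0.7868
beam 2: φ=0°, α=345°
  dir = (cos 345°, sin 345°) = (0.9659, -0.2588); from cell (2,1)
  next x-line at t=0.6729, next y-line at t=2.9364; Δt_x=1.0353, Δt_y=3.8637
    x: enter (3,1) at t=0.6729
    x: enter (4,1) at t=1.7082
    x: enter (5,1) at t=2.7435 ← occupied
  → r_2 = 2.7435
beam 3: φ=90°, α=75°
  dir = (cos 75°, sin 75°) = (0.2588, 0.9659); from cell (2,1)
  next x-line at t=2.5114, next y-line at t=0.2485; Δt_x=3.8637, Δt_y=1.0353
    y: enter (2,2) at t=0.2485
    y: enter (2,3) at t=1.2837
    y: enter (2,4) at t=2.3190
    x: enter (3,4) at t=2.5114
    y: enter (3,5) at t=3.3543 ← occupied
  → r_3 = 3.3543

ranges = [0.7868, 2.7435, 3.3543]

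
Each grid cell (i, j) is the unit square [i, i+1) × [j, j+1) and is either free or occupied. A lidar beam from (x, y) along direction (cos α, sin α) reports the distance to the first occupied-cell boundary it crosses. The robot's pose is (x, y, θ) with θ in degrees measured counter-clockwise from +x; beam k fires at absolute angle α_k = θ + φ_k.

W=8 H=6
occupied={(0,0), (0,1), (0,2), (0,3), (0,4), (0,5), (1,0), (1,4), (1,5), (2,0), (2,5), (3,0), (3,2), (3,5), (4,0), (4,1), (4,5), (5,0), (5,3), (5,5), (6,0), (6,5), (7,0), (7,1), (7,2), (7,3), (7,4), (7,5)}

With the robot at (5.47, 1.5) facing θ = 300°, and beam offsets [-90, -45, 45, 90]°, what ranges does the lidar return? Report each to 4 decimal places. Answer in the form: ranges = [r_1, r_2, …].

ranges = [0.5427, 0.5176, 1.5840, 1.7667]

beam 1: φ=-90°, α=210°
  dir = (cos 210°, sin 210°) = (-0.8660, -0.5000); from cell (5,1)
  next x-line at t=0.5427, next y-line at t=1.0000; Δt_x=1.1547, Δt_y=2.0000
    x: enter (4,1) at t=0.5427 ← occupied
  → r_1 = 0.5427
beam 2: φ=-45°, α=255°
  dir = (cos 255°, sin 255°) = (-0.2588, -0.9659); from cell (5,1)
  next x-line at t=1.8159, next y-line at t=0.5176; Δt_x=3.8637, Δt_y=1.0353
    y: enter (5,0) at t=0.5176 ← occupied
  → r_2 = 0.5176
beam 3: φ=45°, α=345°
  dir = (cos 345°, sin 345°) = (0.9659, -0.2588); from cell (5,1)
  next x-line at t=0.5487, next y-line at t=1.9319; Δt_x=1.0353, Δt_y=3.8637
    x: enter (6,1) at t=0.5487
    x: enter (7,1) at t=1.5840 ← occupied
  → r_3 = 1.5840
beam 4: φ=90°, α=30°
  dir = (cos 30°, sin 30°) = (0.8660, 0.5000); from cell (5,1)
  next x-line at t=0.6120, next y-line at t=1.0000; Δt_x=1.1547, Δt_y=2.0000
    x: enter (6,1) at t=0.6120
    y: enter (6,2) at t=1.0000
    x: enter (7,2) at t=1.7667 ← occupied
  → r_4 = 1.7667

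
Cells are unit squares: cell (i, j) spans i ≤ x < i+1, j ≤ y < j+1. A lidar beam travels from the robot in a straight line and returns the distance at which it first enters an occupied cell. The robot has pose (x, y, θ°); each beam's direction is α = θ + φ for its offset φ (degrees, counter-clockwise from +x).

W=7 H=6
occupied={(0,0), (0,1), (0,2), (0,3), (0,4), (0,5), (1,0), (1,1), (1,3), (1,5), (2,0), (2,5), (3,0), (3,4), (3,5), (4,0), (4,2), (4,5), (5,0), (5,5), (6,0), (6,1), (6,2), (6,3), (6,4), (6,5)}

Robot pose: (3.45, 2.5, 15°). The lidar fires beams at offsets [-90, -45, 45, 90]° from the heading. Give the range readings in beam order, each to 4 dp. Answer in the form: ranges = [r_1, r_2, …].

beam 1: φ=-90°, α=285°
  direction (0.2588, -0.9659); cell (3,2); t to first gridline: x 2.1250, y 0.5176 (then +3.8637 / +1.0353)
    (3,1) via y @ 0.5176
    (3,0) via y @ 1.5529  # hit
  → r_1 = 1.5529
beam 2: φ=-45°, α=330°
  direction (0.8660, -0.5000); cell (3,2); t to first gridline: x 0.6351, y 1.0000 (then +1.1547 / +2.0000)
    (4,2) via x @ 0.6351  # hit
  → r_2 = 0.6351
beam 3: φ=45°, α=60°
  direction (0.5000, 0.8660); cell (3,2); t to first gridline: x 1.1000, y 0.5774 (then +2.0000 / +1.1547)
    (3,3) via y @ 0.5774
    (4,3) via x @ 1.1000
    (4,4) via y @ 1.7321
    (4,5) via y @ 2.8868  # hit
  → r_3 = 2.8868
beam 4: φ=90°, α=105°
  direction (-0.2588, 0.9659); cell (3,2); t to first gridline: x 1.7387, y 0.5176 (then +3.8637 / +1.0353)
    (3,3) via y @ 0.5176
    (3,4) via y @ 1.5529  # hit
  → r_4 = 1.5529

ranges = [1.5529, 0.6351, 2.8868, 1.5529]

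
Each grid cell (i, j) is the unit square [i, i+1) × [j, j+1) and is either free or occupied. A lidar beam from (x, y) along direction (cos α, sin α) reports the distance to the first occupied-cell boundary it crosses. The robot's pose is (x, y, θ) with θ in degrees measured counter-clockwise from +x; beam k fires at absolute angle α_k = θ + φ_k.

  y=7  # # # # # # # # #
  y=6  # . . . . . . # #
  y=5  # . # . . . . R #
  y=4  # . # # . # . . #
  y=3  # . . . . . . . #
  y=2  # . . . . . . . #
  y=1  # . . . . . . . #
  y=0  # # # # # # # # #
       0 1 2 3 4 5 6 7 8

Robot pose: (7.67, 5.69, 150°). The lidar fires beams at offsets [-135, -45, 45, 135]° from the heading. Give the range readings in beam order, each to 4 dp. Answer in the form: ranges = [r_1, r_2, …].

ranges = [0.3416, 0.3209, 2.6660, 1.2750]

beam 1: φ=-135°, α=15°
  direction (0.9659, 0.2588); cell (7,5); t to first gridline: x 0.3416, y 1.1977 (then +1.0353 / +3.8637)
    (8,5) via x @ 0.3416  # hit
  → r_1 = 0.3416
beam 2: φ=-45°, α=105°
  direction (-0.2588, 0.9659); cell (7,5); t to first gridline: x 2.5887, y 0.3209 (then +3.8637 / +1.0353)
    (7,6) via y @ 0.3209  # hit
  → r_2 = 0.3209
beam 3: φ=45°, α=195°
  direction (-0.9659, -0.2588); cell (7,5); t to first gridline: x 0.6936, y 2.6660 (then +1.0353 / +3.8637)
    (6,5) via x @ 0.6936
    (5,5) via x @ 1.7289
    (5,4) via y @ 2.6660  # hit
  → r_3 = 2.6660
beam 4: φ=135°, α=285°
  direction (0.2588, -0.9659); cell (7,5); t to first gridline: x 1.2750, y 0.7143 (then +3.8637 / +1.0353)
    (7,4) via y @ 0.7143
    (8,4) via x @ 1.2750  # hit
  → r_4 = 1.2750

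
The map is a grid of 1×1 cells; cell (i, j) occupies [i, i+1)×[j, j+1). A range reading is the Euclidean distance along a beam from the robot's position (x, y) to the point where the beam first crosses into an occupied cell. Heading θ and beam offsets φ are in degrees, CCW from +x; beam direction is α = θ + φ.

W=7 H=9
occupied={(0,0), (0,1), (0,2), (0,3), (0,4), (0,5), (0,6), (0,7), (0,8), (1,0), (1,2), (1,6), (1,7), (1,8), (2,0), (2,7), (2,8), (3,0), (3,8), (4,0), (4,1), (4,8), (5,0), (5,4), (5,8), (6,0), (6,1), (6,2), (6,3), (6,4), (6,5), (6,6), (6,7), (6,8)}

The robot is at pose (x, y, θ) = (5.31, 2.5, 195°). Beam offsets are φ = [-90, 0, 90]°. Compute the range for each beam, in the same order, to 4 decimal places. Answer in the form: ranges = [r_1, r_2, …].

ranges = [5.6940, 4.4620, 1.5529]

beam 1: φ=-90°, α=105°
  dir = (cos 105°, sin 105°) = (-0.2588, 0.9659); from cell (5,2)
  next x-line at t=1.1977, next y-line at t=0.5176; Δt_x=3.8637, Δt_y=1.0353
    y: enter (5,3) at t=0.5176
    x: enter (4,3) at t=1.1977
    y: enter (4,4) at t=1.5529
    y: enter (4,5) at t=2.5882
    y: enter (4,6) at t=3.6235
    y: enter (4,7) at t=4.6587
    x: enter (3,7) at t=5.0615
    y: enter (3,8) at t=5.6940 ← occupied
  → r_1 = 5.6940
beam 2: φ=0°, α=195°
  dir = (cos 195°, sin 195°) = (-0.9659, -0.2588); from cell (5,2)
  next x-line at t=0.3209, next y-line at t=1.9319; Δt_x=1.0353, Δt_y=3.8637
    x: enter (4,2) at t=0.3209
    x: enter (3,2) at t=1.3562
    y: enter (3,1) at t=1.9319
    x: enter (2,1) at t=2.3915
    x: enter (1,1) at t=3.4268
    x: enter (0,1) at t=4.4620 ← occupied
  → r_2 = 4.4620
beam 3: φ=90°, α=285°
  dir = (cos 285°, sin 285°) = (0.2588, -0.9659); from cell (5,2)
  next x-line at t=2.6660, next y-line at t=0.5176; Δt_x=3.8637, Δt_y=1.0353
    y: enter (5,1) at t=0.5176
    y: enter (5,0) at t=1.5529 ← occupied
  → r_3 = 1.5529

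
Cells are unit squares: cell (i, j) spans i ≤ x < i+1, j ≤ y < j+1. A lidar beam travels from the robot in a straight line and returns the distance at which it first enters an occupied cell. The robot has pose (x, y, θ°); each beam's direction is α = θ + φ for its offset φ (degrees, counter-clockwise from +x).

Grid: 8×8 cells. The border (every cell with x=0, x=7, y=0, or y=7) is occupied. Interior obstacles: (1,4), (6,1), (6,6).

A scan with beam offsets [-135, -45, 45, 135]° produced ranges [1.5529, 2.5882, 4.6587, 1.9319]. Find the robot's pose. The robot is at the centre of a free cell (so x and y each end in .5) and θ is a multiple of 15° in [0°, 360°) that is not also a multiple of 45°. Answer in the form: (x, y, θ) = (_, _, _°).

Enumerate (i+0.5, j+0.5, θ) over the 33 free cells and 16 admissible headings. For each, cast all 4 beams and compare to the given ranges.
  (5.5, 2.5, 255°): beam 1 = 5.1962 ≠ 1.5529 ✗
  (2.5, 6.5, 330°): beam 2 = 5.6940 ≠ 2.5882 ✗
  (1.5, 5.5, 240°): beam 2 = 0.5176 ≠ 2.5882 ✗
  (4.5, 4.5, 60°): beam 1 = 3.6235 ≠ 1.5529 ✗
  …
  (4.5, 5.5, 240°): r_1=1.5529, r_2=2.5882, r_3=4.6587, r_4=1.9319 — all match ✓
Only this pose fits every beam.

(x, y, θ) = (4.5, 5.5, 240°)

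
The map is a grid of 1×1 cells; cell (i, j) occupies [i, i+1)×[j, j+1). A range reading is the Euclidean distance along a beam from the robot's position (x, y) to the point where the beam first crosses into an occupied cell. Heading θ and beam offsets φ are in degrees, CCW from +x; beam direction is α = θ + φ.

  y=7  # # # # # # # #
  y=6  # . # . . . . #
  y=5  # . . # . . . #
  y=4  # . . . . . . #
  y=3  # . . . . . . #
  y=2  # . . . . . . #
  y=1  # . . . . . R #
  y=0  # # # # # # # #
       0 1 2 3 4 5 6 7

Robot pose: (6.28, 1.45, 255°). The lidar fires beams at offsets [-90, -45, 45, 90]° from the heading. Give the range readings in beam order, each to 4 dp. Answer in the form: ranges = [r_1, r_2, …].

ranges = [5.4663, 0.9000, 0.5196, 0.7454]

beam 1: φ=-90°, α=165°
  dir = (cos 165°, sin 165°) = (-0.9659, 0.2588); from cell (6,1)
  next x-line at t=0.2899, next y-line at t=2.1250; Δt_x=1.0353, Δt_y=3.8637
    x: enter (5,1) at t=0.2899
    x: enter (4,1) at t=1.3252
    y: enter (4,2) at t=2.1250
    x: enter (3,2) at t=2.3604
    x: enter (2,2) at t=3.3957
    x: enter (1,2) at t=4.4310
    x: enter (0,2) at t=5.4663 ← occupied
  → r_1 = 5.4663
beam 2: φ=-45°, α=210°
  dir = (cos 210°, sin 210°) = (-0.8660, -0.5000); from cell (6,1)
  next x-line at t=0.3233, next y-line at t=0.9000; Δt_x=1.1547, Δt_y=2.0000
    x: enter (5,1) at t=0.3233
    y: enter (5,0) at t=0.9000 ← occupied
  → r_2 = 0.9000
beam 3: φ=45°, α=300°
  dir = (cos 300°, sin 300°) = (0.5000, -0.8660); from cell (6,1)
  next x-line at t=1.4400, next y-line at t=0.5196; Δt_x=2.0000, Δt_y=1.1547
    y: enter (6,0) at t=0.5196 ← occupied
  → r_3 = 0.5196
beam 4: φ=90°, α=345°
  dir = (cos 345°, sin 345°) = (0.9659, -0.2588); from cell (6,1)
  next x-line at t=0.7454, next y-line at t=1.7387; Δt_x=1.0353, Δt_y=3.8637
    x: enter (7,1) at t=0.7454 ← occupied
  → r_4 = 0.7454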